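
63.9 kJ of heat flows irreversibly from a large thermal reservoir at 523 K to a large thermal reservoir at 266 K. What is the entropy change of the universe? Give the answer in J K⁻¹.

ΔS_total = 118 J/K

ΔS_hot = −Q/T_H = −63900/523 = -122.2 J/K and ΔS_cold = +Q/T_C = 63900/266 = 240.2 J/K.
ΔS_total = -122.2 + 240.2 = 118 J/K, positive as the second law requires.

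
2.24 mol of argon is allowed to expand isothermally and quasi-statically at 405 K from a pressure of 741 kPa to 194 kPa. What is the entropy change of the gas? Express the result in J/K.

For an isothermal ideal gas ΔS_gas = nR ln(P₁/P₂) = 2.24 × 8.314 × ln(741/194) = 25 J/K.

ΔS_gas = 25 J/K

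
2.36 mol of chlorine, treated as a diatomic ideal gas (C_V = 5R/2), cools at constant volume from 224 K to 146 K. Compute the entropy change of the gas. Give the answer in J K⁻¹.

At constant volume, ΔS = nC_V ln(T₂/T₁) with C_V = 5R/2 = 20.79 J mol⁻¹ K⁻¹.
ΔS = 2.36 × 20.79 × ln(146/224) = -21 J/K.

ΔS = -21 J/K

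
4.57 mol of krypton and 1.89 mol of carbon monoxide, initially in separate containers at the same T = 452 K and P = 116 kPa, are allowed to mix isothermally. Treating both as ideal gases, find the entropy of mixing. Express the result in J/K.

ΔS_mix = 32.5 J/K

Mole fractions: x_A = 4.57/6.46 = 0.707, x_B = 0.293.
ΔS_mix = −R(n_A ln x_A + n_B ln x_B) = −8.314 × (4.57 ln 0.707 + 1.89 ln 0.293) = 32.5 J/K.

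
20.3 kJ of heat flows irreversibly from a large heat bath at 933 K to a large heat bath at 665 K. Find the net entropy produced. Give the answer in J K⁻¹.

ΔS_hot = −Q/T_H = −20300/933 = -21.76 J/K and ΔS_cold = +Q/T_C = 20300/665 = 30.53 J/K.
ΔS_total = -21.76 + 30.53 = 8.77 J/K, positive as the second law requires.

ΔS_total = 8.77 J/K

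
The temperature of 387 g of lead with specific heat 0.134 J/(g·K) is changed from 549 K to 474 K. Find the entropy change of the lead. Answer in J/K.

ΔS = -7.62 J/K

ΔS = ∫dQ_rev/T = m c ln(T₂/T₁) = 387 × 0.134 × ln(474/549) = -7.62 J/K.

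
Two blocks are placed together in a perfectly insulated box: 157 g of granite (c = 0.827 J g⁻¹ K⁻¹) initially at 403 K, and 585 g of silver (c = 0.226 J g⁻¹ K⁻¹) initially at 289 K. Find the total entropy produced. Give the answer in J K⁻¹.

Energy balance: T_f = (m₁c₁T₁ + m₂c₂T₂)/(m₁c₁ + m₂c₂) = 345.48 K.
ΔS₁ = m₁c₁ ln(T_f/T₁) = 129.839 × ln(345.48/403) = -19.99 J/K.
ΔS₂ = m₂c₂ ln(T_f/T₂) = 132.21 × ln(345.48/289) = 23.6 J/K.
ΔS_total = -19.99 + 23.6 = 3.61 J/K.

ΔS_total = 3.61 J/K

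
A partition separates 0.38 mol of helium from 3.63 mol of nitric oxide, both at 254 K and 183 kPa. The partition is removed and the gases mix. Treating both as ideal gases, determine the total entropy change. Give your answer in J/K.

ΔS_mix = 10.4 J/K

Mole fractions: x_A = 0.38/4.01 = 0.0948, x_B = 0.905.
ΔS_mix = −R(n_A ln x_A + n_B ln x_B) = −8.314 × (0.38 ln 0.0948 + 3.63 ln 0.905) = 10.4 J/K.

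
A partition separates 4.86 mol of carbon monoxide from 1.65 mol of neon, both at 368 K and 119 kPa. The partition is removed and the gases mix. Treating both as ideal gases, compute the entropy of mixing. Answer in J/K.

Mole fractions: x_A = 4.86/6.51 = 0.747, x_B = 0.253.
ΔS_mix = −R(n_A ln x_A + n_B ln x_B) = −8.314 × (4.86 ln 0.747 + 1.65 ln 0.253) = 30.6 J/K.

ΔS_mix = 30.6 J/K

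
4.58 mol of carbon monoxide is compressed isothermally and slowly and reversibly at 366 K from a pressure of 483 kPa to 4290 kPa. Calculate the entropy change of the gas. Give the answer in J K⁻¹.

ΔS_gas = -83.2 J/K

For an isothermal ideal gas ΔS_gas = nR ln(P₁/P₂) = 4.58 × 8.314 × ln(483/4290) = -83.2 J/K.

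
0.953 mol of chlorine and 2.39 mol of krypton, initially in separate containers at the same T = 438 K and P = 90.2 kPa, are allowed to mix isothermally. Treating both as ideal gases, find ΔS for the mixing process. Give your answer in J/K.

ΔS_mix = 16.6 J/K

Mole fractions: x_A = 0.953/3.34 = 0.285, x_B = 0.715.
ΔS_mix = −R(n_A ln x_A + n_B ln x_B) = −8.314 × (0.953 ln 0.285 + 2.39 ln 0.715) = 16.6 J/K.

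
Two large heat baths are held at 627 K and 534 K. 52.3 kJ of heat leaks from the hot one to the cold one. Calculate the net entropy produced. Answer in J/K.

ΔS_hot = −Q/T_H = −52300/627 = -83.41 J/K and ΔS_cold = +Q/T_C = 52300/534 = 97.94 J/K.
ΔS_total = -83.41 + 97.94 = 14.5 J/K, positive as the second law requires.

ΔS_total = 14.5 J/K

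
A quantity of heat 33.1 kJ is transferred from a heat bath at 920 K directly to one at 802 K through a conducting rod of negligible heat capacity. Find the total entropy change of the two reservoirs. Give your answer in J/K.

ΔS_total = 5.29 J/K

ΔS_hot = −Q/T_H = −33100/920 = -35.98 J/K and ΔS_cold = +Q/T_C = 33100/802 = 41.27 J/K.
ΔS_total = -35.98 + 41.27 = 5.29 J/K, positive as the second law requires.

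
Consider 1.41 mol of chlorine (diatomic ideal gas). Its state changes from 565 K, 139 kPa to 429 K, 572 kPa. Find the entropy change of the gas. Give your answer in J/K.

ΔS = nC_p ln(T₂/T₁) − nR ln(P₂/P₁), with C_p = 7R/2 = 29.1 J mol⁻¹ K⁻¹ for a diatomic ideal gas.
ΔS = 1.41 × [29.1 × ln(429/565) − 8.314 × ln(572/139)] = -27.9 J/K.

ΔS = -27.9 J/K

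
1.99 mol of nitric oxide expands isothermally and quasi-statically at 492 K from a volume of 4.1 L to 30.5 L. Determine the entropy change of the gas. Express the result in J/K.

ΔS_gas = 33.2 J/K

For an isothermal ideal gas ΔS_gas = nR ln(V₂/V₁) = 1.99 × 8.314 × ln(30.5/4.1) = 33.2 J/K.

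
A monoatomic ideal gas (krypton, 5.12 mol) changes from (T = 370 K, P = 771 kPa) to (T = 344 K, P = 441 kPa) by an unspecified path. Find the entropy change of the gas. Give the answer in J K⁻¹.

ΔS = nC_p ln(T₂/T₁) − nR ln(P₂/P₁), with C_p = 5R/2 = 20.79 J mol⁻¹ K⁻¹ for a monoatomic ideal gas.
ΔS = 5.12 × [20.79 × ln(344/370) − 8.314 × ln(441/771)] = 16 J/K.

ΔS = 16 J/K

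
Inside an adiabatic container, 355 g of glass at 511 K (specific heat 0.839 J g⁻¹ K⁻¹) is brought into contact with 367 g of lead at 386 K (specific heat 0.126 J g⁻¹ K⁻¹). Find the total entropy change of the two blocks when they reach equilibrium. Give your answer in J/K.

Energy balance: T_f = (m₁c₁T₁ + m₂c₂T₂)/(m₁c₁ + m₂c₂) = 494.2 K.
ΔS₁ = m₁c₁ ln(T_f/T₁) = 297.845 × ln(494.2/511) = -9.956 J/K.
ΔS₂ = m₂c₂ ln(T_f/T₂) = 46.242 × ln(494.2/386) = 11.43 J/K.
ΔS_total = -9.956 + 11.43 = 1.47 J/K.

ΔS_total = 1.47 J/K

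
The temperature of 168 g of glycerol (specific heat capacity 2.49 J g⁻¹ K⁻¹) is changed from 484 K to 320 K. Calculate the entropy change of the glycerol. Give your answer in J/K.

ΔS = -173 J/K

ΔS = ∫dQ_rev/T = m c ln(T₂/T₁) = 168 × 2.49 × ln(320/484) = -173 J/K.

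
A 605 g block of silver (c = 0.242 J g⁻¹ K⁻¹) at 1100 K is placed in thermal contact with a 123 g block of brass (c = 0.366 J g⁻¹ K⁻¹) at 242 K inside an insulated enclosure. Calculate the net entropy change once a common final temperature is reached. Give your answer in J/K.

ΔS_total = 29.4 J/K

Energy balance: T_f = (m₁c₁T₁ + m₂c₂T₂)/(m₁c₁ + m₂c₂) = 898.22 K.
ΔS₁ = m₁c₁ ln(T_f/T₁) = 146.41 × ln(898.22/1100) = -29.67 J/K.
ΔS₂ = m₂c₂ ln(T_f/T₂) = 45.018 × ln(898.22/242) = 59.04 J/K.
ΔS_total = -29.67 + 59.04 = 29.4 J/K.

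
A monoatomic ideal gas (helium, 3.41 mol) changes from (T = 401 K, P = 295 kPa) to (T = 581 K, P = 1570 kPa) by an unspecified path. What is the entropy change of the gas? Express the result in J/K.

ΔS = -21.1 J/K

ΔS = nC_p ln(T₂/T₁) − nR ln(P₂/P₁), with C_p = 5R/2 = 20.79 J mol⁻¹ K⁻¹ for a monoatomic ideal gas.
ΔS = 3.41 × [20.79 × ln(581/401) − 8.314 × ln(1570/295)] = -21.1 J/K.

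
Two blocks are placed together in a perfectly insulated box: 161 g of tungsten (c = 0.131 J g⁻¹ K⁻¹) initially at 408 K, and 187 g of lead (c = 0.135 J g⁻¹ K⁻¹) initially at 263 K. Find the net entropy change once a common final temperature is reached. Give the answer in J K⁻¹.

Energy balance: T_f = (m₁c₁T₁ + m₂c₂T₂)/(m₁c₁ + m₂c₂) = 329 K.
ΔS₁ = m₁c₁ ln(T_f/T₁) = 21.091 × ln(329/408) = -4.539 J/K.
ΔS₂ = m₂c₂ ln(T_f/T₂) = 25.245 × ln(329/263) = 5.652 J/K.
ΔS_total = -4.539 + 5.652 = 1.11 J/K.

ΔS_total = 1.11 J/K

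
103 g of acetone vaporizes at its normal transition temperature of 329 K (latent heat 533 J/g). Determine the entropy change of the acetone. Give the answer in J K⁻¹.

ΔS = 167 J/K

Heat absorbed by the substance: Q = mL = 103 × 533 = 54899 J.
At constant T, ΔS = Q_rev/T = 54899 / 329 = 167 J/K.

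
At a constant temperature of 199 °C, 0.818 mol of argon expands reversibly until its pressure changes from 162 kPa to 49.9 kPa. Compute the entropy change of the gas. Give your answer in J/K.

For an isothermal ideal gas ΔS_gas = nR ln(P₁/P₂) = 0.818 × 8.314 × ln(162/49.9) = 8.01 J/K.

ΔS_gas = 8.01 J/K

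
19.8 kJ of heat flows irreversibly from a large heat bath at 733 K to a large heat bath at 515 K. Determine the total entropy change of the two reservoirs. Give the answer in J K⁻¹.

ΔS_total = 11.4 J/K

ΔS_hot = −Q/T_H = −19800/733 = -27.01 J/K and ΔS_cold = +Q/T_C = 19800/515 = 38.45 J/K.
ΔS_total = -27.01 + 38.45 = 11.4 J/K, positive as the second law requires.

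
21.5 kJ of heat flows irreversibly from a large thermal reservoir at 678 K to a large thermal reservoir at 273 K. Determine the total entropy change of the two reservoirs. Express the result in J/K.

ΔS_total = 47 J/K

ΔS_hot = −Q/T_H = −21500/678 = -31.71 J/K and ΔS_cold = +Q/T_C = 21500/273 = 78.75 J/K.
ΔS_total = -31.71 + 78.75 = 47 J/K, positive as the second law requires.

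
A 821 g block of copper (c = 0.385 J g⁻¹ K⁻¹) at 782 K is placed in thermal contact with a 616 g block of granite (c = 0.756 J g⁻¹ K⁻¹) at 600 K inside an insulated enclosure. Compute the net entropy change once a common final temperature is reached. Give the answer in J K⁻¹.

Energy balance: T_f = (m₁c₁T₁ + m₂c₂T₂)/(m₁c₁ + m₂c₂) = 673.59 K.
ΔS₁ = m₁c₁ ln(T_f/T₁) = 316.085 × ln(673.59/782) = -47.17 J/K.
ΔS₂ = m₂c₂ ln(T_f/T₂) = 465.696 × ln(673.59/600) = 53.87 J/K.
ΔS_total = -47.17 + 53.87 = 6.7 J/K.

ΔS_total = 6.7 J/K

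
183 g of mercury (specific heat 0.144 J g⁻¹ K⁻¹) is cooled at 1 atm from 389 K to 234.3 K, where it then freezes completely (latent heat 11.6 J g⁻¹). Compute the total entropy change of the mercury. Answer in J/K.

ΔS = -22.4 J/K

Cooling step: ΔS₁ = m c ln(T_tr/T_i) = 183 × 0.144 × ln(234.3/389) = -13.36 J/K.
Phase change: ΔS₂ = −mL/T_tr = −183 × 11.6 / 234.3 = -9.06 J/K.
ΔS_total = (-13.36) + (-9.06) = -22.4 J/K.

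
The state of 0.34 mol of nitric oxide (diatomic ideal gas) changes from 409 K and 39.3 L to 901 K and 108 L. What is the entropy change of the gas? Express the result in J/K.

Entropy is a state function: ΔS = nC_V ln(T₂/T₁) + nR ln(V₂/V₁), with C_V = 5R/2 = 20.79 J mol⁻¹ K⁻¹ for a diatomic ideal gas.
ΔS = 0.34 × [20.79 × ln(901/409) + 8.314 × ln(108/39.3)] = 8.44 J/K.

ΔS = 8.44 J/K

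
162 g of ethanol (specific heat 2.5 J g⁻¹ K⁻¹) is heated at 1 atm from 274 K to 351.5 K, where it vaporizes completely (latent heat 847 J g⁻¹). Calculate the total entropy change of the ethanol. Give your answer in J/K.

ΔS = 491 J/K

Warming step: ΔS₁ = m c ln(T_tr/T_i) = 162 × 2.5 × ln(351.5/274) = 100.9 J/K.
Phase change: ΔS₂ = +mL/T_tr = 162 × 847 / 351.5 = 390.4 J/K.
ΔS_total = (100.9) + (390.4) = 491 J/K.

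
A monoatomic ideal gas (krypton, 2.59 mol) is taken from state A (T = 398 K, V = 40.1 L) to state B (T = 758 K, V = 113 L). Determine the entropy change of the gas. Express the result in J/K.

ΔS = 43.1 J/K

Entropy is a state function: ΔS = nC_V ln(T₂/T₁) + nR ln(V₂/V₁), with C_V = 3R/2 = 12.47 J mol⁻¹ K⁻¹ for a monoatomic ideal gas.
ΔS = 2.59 × [12.47 × ln(758/398) + 8.314 × ln(113/40.1)] = 43.1 J/K.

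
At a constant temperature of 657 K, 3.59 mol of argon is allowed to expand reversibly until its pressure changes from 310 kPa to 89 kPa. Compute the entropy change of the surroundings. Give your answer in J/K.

ΔS_surr = -37.2 J/K

For an isothermal ideal gas ΔS_gas = nR ln(P₁/P₂) = 3.59 × 8.314 × ln(310/89) = 37.2 J/K.
The process is reversible, so ΔS_surr = −ΔS_gas = -37.2 J/K and ΔS_universe = 0.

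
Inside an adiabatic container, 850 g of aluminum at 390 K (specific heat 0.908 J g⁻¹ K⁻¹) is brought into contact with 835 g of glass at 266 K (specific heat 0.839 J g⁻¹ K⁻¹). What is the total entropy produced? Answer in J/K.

Energy balance: T_f = (m₁c₁T₁ + m₂c₂T₂)/(m₁c₁ + m₂c₂) = 331 K.
ΔS₁ = m₁c₁ ln(T_f/T₁) = 771.8 × ln(331/390) = -126.6 J/K.
ΔS₂ = m₂c₂ ln(T_f/T₂) = 700.565 × ln(331/266) = 153.2 J/K.
ΔS_total = -126.6 + 153.2 = 26.6 J/K.

ΔS_total = 26.6 J/K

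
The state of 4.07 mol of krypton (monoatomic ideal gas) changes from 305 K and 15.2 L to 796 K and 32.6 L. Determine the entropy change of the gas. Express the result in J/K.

Entropy is a state function: ΔS = nC_V ln(T₂/T₁) + nR ln(V₂/V₁), with C_V = 3R/2 = 12.47 J mol⁻¹ K⁻¹ for a monoatomic ideal gas.
ΔS = 4.07 × [12.47 × ln(796/305) + 8.314 × ln(32.6/15.2)] = 74.5 J/K.

ΔS = 74.5 J/K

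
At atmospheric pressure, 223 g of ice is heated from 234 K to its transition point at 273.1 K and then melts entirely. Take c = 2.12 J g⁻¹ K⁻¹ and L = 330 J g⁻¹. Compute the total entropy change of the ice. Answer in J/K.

ΔS = 343 J/K

Warming step: ΔS₁ = m c ln(T_tr/T_i) = 223 × 2.12 × ln(273.1/234) = 73.05 J/K.
Phase change: ΔS₂ = +mL/T_tr = 223 × 330 / 273.1 = 269.5 J/K.
ΔS_total = (73.05) + (269.5) = 343 J/K.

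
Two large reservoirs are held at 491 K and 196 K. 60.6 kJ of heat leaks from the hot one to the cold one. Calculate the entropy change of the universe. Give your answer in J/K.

ΔS_total = 186 J/K

ΔS_hot = −Q/T_H = −60600/491 = -123.4 J/K and ΔS_cold = +Q/T_C = 60600/196 = 309.2 J/K.
ΔS_total = -123.4 + 309.2 = 186 J/K, positive as the second law requires.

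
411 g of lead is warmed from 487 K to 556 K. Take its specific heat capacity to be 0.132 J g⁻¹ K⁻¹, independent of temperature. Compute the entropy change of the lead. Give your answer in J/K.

ΔS = 7.19 J/K

ΔS = ∫dQ_rev/T = m c ln(T₂/T₁) = 411 × 0.132 × ln(556/487) = 7.19 J/K.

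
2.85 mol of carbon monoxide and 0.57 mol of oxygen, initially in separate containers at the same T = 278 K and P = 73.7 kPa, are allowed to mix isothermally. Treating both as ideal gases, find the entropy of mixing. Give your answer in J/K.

Mole fractions: x_A = 2.85/3.42 = 0.833, x_B = 0.167.
ΔS_mix = −R(n_A ln x_A + n_B ln x_B) = −8.314 × (2.85 ln 0.833 + 0.57 ln 0.167) = 12.8 J/K.

ΔS_mix = 12.8 J/K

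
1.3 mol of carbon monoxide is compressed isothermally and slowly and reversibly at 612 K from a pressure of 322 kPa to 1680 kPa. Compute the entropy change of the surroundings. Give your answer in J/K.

ΔS_surr = 17.9 J/K

For an isothermal ideal gas ΔS_gas = nR ln(P₁/P₂) = 1.3 × 8.314 × ln(322/1680) = -17.9 J/K.
The process is reversible, so ΔS_surr = −ΔS_gas = 17.9 J/K and ΔS_universe = 0.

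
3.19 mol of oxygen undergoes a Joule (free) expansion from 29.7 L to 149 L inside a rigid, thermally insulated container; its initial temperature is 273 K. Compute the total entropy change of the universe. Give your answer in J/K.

For an ideal gas in free expansion Q = 0 and W = 0, so T is unchanged.
Entropy is a state function; using a reversible isothermal path, ΔS_gas = nR ln(V₂/V₁) = 3.19 × 8.314 × ln(149/29.7) = 42.8 J/K.
The insulated surroundings exchange no heat, so ΔS_surr = 0 and ΔS_universe = ΔS_gas.

ΔS_universe = 42.8 J/K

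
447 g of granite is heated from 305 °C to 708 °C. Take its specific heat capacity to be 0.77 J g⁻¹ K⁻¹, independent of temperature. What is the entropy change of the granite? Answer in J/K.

ΔS = 182 J/K

In kelvin: T₁ = 578.15 K, T₂ = 981.15 K. ΔS = ∫dQ_rev/T = m c ln(T₂/T₁) = 447 × 0.77 × ln(981.15/578.15) = 182 J/K.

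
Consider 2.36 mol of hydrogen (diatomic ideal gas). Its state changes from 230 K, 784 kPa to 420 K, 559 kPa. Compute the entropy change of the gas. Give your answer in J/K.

ΔS = 48 J/K

ΔS = nC_p ln(T₂/T₁) − nR ln(P₂/P₁), with C_p = 7R/2 = 29.1 J mol⁻¹ K⁻¹ for a diatomic ideal gas.
ΔS = 2.36 × [29.1 × ln(420/230) − 8.314 × ln(559/784)] = 48 J/K.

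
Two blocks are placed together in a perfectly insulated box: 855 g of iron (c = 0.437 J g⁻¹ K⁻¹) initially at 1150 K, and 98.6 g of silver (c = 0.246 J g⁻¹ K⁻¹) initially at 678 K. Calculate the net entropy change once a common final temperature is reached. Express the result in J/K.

ΔS_total = 2.73 J/K

Energy balance: T_f = (m₁c₁T₁ + m₂c₂T₂)/(m₁c₁ + m₂c₂) = 1121.2 K.
ΔS₁ = m₁c₁ ln(T_f/T₁) = 373.635 × ln(1121.2/1150) = -9.467 J/K.
ΔS₂ = m₂c₂ ln(T_f/T₂) = 24.2556 × ln(1121.2/678) = 12.2 J/K.
ΔS_total = -9.467 + 12.2 = 2.73 J/K.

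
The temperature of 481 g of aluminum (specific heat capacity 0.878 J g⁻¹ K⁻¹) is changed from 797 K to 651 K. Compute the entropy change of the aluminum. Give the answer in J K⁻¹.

ΔS = -85.5 J/K

ΔS = ∫dQ_rev/T = m c ln(T₂/T₁) = 481 × 0.878 × ln(651/797) = -85.5 J/K.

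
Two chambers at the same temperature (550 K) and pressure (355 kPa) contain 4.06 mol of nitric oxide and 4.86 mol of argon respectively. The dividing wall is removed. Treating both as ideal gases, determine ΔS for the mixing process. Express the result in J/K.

Mole fractions: x_A = 4.06/8.92 = 0.455, x_B = 0.545.
ΔS_mix = −R(n_A ln x_A + n_B ln x_B) = −8.314 × (4.06 ln 0.455 + 4.86 ln 0.545) = 51.1 J/K.

ΔS_mix = 51.1 J/K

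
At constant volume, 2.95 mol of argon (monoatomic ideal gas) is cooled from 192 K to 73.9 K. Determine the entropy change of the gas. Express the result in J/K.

ΔS = -35.1 J/K

At constant volume, ΔS = nC_V ln(T₂/T₁) with C_V = 3R/2 = 12.47 J mol⁻¹ K⁻¹.
ΔS = 2.95 × 12.47 × ln(73.9/192) = -35.1 J/K.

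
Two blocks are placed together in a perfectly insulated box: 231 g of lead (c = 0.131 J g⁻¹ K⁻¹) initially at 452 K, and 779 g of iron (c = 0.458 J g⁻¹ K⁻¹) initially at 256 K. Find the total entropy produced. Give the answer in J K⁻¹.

ΔS_total = 5.3 J/K

Energy balance: T_f = (m₁c₁T₁ + m₂c₂T₂)/(m₁c₁ + m₂c₂) = 271.32 K.
ΔS₁ = m₁c₁ ln(T_f/T₁) = 30.261 × ln(271.32/452) = -15.44 J/K.
ΔS₂ = m₂c₂ ln(T_f/T₂) = 356.782 × ln(271.32/256) = 20.74 J/K.
ΔS_total = -15.44 + 20.74 = 5.3 J/K.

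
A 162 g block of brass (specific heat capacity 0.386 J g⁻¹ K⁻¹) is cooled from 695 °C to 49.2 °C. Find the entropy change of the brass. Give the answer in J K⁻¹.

ΔS = -68.8 J/K

In kelvin: T₁ = 968.15 K, T₂ = 322.35 K. ΔS = ∫dQ_rev/T = m c ln(T₂/T₁) = 162 × 0.386 × ln(322.35/968.15) = -68.8 J/K.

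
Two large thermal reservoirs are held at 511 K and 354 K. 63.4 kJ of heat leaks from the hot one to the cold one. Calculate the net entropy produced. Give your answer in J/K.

ΔS_hot = −Q/T_H = −63400/511 = -124.1 J/K and ΔS_cold = +Q/T_C = 63400/354 = 179.1 J/K.
ΔS_total = -124.1 + 179.1 = 55 J/K, positive as the second law requires.

ΔS_total = 55 J/K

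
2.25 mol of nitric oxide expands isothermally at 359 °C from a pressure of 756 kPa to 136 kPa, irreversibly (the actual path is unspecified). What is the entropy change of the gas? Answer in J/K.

ΔS_gas = 32.1 J/K

Entropy is a state function, so ΔS_gas depends only on the end states.
For an isothermal ideal gas ΔS_gas = nR ln(P₁/P₂) = 2.25 × 8.314 × ln(756/136) = 32.1 J/K.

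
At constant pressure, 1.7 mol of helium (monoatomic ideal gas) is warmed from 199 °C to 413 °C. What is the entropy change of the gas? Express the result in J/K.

ΔS = 13.2 J/K

In kelvin: T₁ = 472.15 K, T₂ = 686.15 K. At constant pressure, ΔS = nC_p ln(T₂/T₁) with C_p = 5R/2 = 20.79 J mol⁻¹ K⁻¹.
ΔS = 1.7 × 20.79 × ln(686.15/472.15) = 13.2 J/K.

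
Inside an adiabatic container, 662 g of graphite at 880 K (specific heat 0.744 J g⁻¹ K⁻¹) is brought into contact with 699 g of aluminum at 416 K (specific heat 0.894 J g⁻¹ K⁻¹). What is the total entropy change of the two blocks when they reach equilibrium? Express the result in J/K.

Energy balance: T_f = (m₁c₁T₁ + m₂c₂T₂)/(m₁c₁ + m₂c₂) = 620.52 K.
ΔS₁ = m₁c₁ ln(T_f/T₁) = 492.528 × ln(620.52/880) = -172.1 J/K.
ΔS₂ = m₂c₂ ln(T_f/T₂) = 624.906 × ln(620.52/416) = 249.9 J/K.
ΔS_total = -172.1 + 249.9 = 77.8 J/K.

ΔS_total = 77.8 J/K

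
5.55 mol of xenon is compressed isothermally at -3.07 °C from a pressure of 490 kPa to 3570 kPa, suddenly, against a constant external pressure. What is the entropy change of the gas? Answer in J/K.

ΔS_gas = -91.6 J/K

Entropy is a state function, so ΔS_gas depends only on the end states.
For an isothermal ideal gas ΔS_gas = nR ln(P₁/P₂) = 5.55 × 8.314 × ln(490/3570) = -91.6 J/K.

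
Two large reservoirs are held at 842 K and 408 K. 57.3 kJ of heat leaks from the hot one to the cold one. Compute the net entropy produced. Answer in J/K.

ΔS_total = 72.4 J/K

ΔS_hot = −Q/T_H = −57300/842 = -68.05 J/K and ΔS_cold = +Q/T_C = 57300/408 = 140.4 J/K.
ΔS_total = -68.05 + 140.4 = 72.4 J/K, positive as the second law requires.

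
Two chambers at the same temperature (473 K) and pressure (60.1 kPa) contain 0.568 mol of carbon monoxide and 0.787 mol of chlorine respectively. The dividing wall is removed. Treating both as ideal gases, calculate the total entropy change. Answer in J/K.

ΔS_mix = 7.66 J/K

Mole fractions: x_A = 0.568/1.35 = 0.419, x_B = 0.581.
ΔS_mix = −R(n_A ln x_A + n_B ln x_B) = −8.314 × (0.568 ln 0.419 + 0.787 ln 0.581) = 7.66 J/K.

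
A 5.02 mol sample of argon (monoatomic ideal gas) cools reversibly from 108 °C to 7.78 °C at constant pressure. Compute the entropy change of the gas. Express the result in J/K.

ΔS = -31.8 J/K

In kelvin: T₁ = 381.15 K, T₂ = 280.93 K. At constant pressure, ΔS = nC_p ln(T₂/T₁) with C_p = 5R/2 = 20.79 J mol⁻¹ K⁻¹.
ΔS = 5.02 × 20.79 × ln(280.93/381.15) = -31.8 J/K.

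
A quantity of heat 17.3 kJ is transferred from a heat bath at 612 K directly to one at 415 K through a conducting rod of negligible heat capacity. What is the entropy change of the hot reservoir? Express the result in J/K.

The hot reservoir loses heat Q, so ΔS_hot = −Q/T_H = −17300/612 = -28.3 J/K.

ΔS_hot = -28.3 J/K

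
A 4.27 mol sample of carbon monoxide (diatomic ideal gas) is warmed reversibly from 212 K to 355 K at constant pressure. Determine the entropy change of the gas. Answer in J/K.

At constant pressure, ΔS = nC_p ln(T₂/T₁) with C_p = 7R/2 = 29.1 J mol⁻¹ K⁻¹.
ΔS = 4.27 × 29.1 × ln(355/212) = 64.1 J/K.

ΔS = 64.1 J/K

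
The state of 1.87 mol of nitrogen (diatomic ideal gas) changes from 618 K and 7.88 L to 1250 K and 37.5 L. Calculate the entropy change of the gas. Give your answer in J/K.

Entropy is a state function: ΔS = nC_V ln(T₂/T₁) + nR ln(V₂/V₁), with C_V = 5R/2 = 20.79 J mol⁻¹ K⁻¹ for a diatomic ideal gas.
ΔS = 1.87 × [20.79 × ln(1250/618) + 8.314 × ln(37.5/7.88)] = 51.6 J/K.

ΔS = 51.6 J/K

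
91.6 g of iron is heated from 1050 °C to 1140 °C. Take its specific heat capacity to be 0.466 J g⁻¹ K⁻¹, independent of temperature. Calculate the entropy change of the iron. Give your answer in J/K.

ΔS = 2.81 J/K

In kelvin: T₁ = 1323.15 K, T₂ = 1413.15 K. ΔS = ∫dQ_rev/T = m c ln(T₂/T₁) = 91.6 × 0.466 × ln(1413.15/1323.15) = 2.81 J/K.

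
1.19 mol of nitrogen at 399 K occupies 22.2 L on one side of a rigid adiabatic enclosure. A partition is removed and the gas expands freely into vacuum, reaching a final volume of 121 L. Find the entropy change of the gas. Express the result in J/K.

ΔS_gas = 16.8 J/K

For an ideal gas in free expansion Q = 0 and W = 0, so T is unchanged.
Entropy is a state function; using a reversible isothermal path, ΔS_gas = nR ln(V₂/V₁) = 1.19 × 8.314 × ln(121/22.2) = 16.8 J/K.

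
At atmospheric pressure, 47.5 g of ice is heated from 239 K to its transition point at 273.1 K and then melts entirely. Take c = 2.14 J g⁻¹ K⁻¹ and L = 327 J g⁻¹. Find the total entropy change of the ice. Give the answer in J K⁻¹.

ΔS = 70.4 J/K

Warming step: ΔS₁ = m c ln(T_tr/T_i) = 47.5 × 2.14 × ln(273.1/239) = 13.56 J/K.
Phase change: ΔS₂ = +mL/T_tr = 47.5 × 327 / 273.1 = 56.87 J/K.
ΔS_total = (13.56) + (56.87) = 70.4 J/K.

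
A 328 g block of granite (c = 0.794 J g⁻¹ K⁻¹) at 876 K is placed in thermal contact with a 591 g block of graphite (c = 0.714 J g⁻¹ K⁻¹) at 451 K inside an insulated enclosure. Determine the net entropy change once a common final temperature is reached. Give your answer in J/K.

ΔS_total = 36.7 J/K

Energy balance: T_f = (m₁c₁T₁ + m₂c₂T₂)/(m₁c₁ + m₂c₂) = 613.2 K.
ΔS₁ = m₁c₁ ln(T_f/T₁) = 260.432 × ln(613.2/876) = -92.89 J/K.
ΔS₂ = m₂c₂ ln(T_f/T₂) = 421.974 × ln(613.2/451) = 129.6 J/K.
ΔS_total = -92.89 + 129.6 = 36.7 J/K.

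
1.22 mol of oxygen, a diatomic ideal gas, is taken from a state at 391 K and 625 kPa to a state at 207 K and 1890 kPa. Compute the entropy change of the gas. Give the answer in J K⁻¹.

ΔS = -33.8 J/K

ΔS = nC_p ln(T₂/T₁) − nR ln(P₂/P₁), with C_p = 7R/2 = 29.1 J mol⁻¹ K⁻¹ for a diatomic ideal gas.
ΔS = 1.22 × [29.1 × ln(207/391) − 8.314 × ln(1890/625)] = -33.8 J/K.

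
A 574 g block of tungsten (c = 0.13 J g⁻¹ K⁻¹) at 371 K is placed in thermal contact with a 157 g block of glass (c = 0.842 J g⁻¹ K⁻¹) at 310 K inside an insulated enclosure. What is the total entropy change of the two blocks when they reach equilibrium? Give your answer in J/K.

Energy balance: T_f = (m₁c₁T₁ + m₂c₂T₂)/(m₁c₁ + m₂c₂) = 332.01 K.
ΔS₁ = m₁c₁ ln(T_f/T₁) = 74.62 × ln(332.01/371) = -8.2857 J/K.
ΔS₂ = m₂c₂ ln(T_f/T₂) = 132.194 × ln(332.01/310) = 9.0673 J/K.
ΔS_total = -8.2857 + 9.0673 = 0.782 J/K.

ΔS_total = 0.782 J/K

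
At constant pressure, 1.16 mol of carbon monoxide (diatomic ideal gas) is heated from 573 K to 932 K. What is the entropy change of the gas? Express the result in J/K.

At constant pressure, ΔS = nC_p ln(T₂/T₁) with C_p = 7R/2 = 29.1 J mol⁻¹ K⁻¹.
ΔS = 1.16 × 29.1 × ln(932/573) = 16.4 J/K.

ΔS = 16.4 J/K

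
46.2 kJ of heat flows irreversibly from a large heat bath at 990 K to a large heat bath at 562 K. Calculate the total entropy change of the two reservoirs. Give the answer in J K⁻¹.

ΔS_total = 35.5 J/K

ΔS_hot = −Q/T_H = −46200/990 = -46.67 J/K and ΔS_cold = +Q/T_C = 46200/562 = 82.21 J/K.
ΔS_total = -46.67 + 82.21 = 35.5 J/K, positive as the second law requires.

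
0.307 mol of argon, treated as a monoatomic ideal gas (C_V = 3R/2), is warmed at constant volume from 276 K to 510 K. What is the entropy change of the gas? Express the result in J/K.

ΔS = 2.35 J/K

At constant volume, ΔS = nC_V ln(T₂/T₁) with C_V = 3R/2 = 12.47 J mol⁻¹ K⁻¹.
ΔS = 0.307 × 12.47 × ln(510/276) = 2.35 J/K.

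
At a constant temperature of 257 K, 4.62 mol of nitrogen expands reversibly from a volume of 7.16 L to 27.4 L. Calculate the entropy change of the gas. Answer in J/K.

For an isothermal ideal gas ΔS_gas = nR ln(V₂/V₁) = 4.62 × 8.314 × ln(27.4/7.16) = 51.5 J/K.

ΔS_gas = 51.5 J/K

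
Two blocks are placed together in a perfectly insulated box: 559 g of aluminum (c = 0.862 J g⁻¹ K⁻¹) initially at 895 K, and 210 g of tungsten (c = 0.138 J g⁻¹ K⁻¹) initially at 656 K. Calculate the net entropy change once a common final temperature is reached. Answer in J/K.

Energy balance: T_f = (m₁c₁T₁ + m₂c₂T₂)/(m₁c₁ + m₂c₂) = 881.44 K.
ΔS₁ = m₁c₁ ln(T_f/T₁) = 481.858 × ln(881.44/895) = -7.356 J/K.
ΔS₂ = m₂c₂ ln(T_f/T₂) = 28.98 × ln(881.44/656) = 8.561 J/K.
ΔS_total = -7.356 + 8.561 = 1.21 J/K.

ΔS_total = 1.21 J/K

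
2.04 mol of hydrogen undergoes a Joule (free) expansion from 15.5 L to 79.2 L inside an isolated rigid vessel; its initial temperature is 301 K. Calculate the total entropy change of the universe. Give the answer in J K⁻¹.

For an ideal gas in free expansion Q = 0 and W = 0, so T is unchanged.
Entropy is a state function; using a reversible isothermal path, ΔS_gas = nR ln(V₂/V₁) = 2.04 × 8.314 × ln(79.2/15.5) = 27.7 J/K.
The insulated surroundings exchange no heat, so ΔS_surr = 0 and ΔS_universe = ΔS_gas.

ΔS_universe = 27.7 J/K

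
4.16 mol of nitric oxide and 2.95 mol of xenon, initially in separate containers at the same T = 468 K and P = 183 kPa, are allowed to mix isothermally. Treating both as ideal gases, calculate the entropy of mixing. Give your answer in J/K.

ΔS_mix = 40.1 J/K

Mole fractions: x_A = 4.16/7.11 = 0.585, x_B = 0.415.
ΔS_mix = −R(n_A ln x_A + n_B ln x_B) = −8.314 × (4.16 ln 0.585 + 2.95 ln 0.415) = 40.1 J/K.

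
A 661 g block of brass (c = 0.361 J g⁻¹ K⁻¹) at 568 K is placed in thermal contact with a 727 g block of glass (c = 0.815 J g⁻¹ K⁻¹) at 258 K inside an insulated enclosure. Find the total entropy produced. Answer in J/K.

Energy balance: T_f = (m₁c₁T₁ + m₂c₂T₂)/(m₁c₁ + m₂c₂) = 347 K.
ΔS₁ = m₁c₁ ln(T_f/T₁) = 238.621 × ln(347/568) = -117.6 J/K.
ΔS₂ = m₂c₂ ln(T_f/T₂) = 592.505 × ln(347/258) = 175.6 J/K.
ΔS_total = -117.6 + 175.6 = 58 J/K.

ΔS_total = 58 J/K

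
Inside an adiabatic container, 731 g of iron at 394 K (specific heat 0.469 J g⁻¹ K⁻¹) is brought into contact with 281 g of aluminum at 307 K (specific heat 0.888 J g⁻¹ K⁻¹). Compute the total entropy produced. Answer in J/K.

Energy balance: T_f = (m₁c₁T₁ + m₂c₂T₂)/(m₁c₁ + m₂c₂) = 357.35 K.
ΔS₁ = m₁c₁ ln(T_f/T₁) = 342.839 × ln(357.35/394) = -33.47 J/K.
ΔS₂ = m₂c₂ ln(T_f/T₂) = 249.528 × ln(357.35/307) = 37.9 J/K.
ΔS_total = -33.47 + 37.9 = 4.43 J/K.

ΔS_total = 4.43 J/K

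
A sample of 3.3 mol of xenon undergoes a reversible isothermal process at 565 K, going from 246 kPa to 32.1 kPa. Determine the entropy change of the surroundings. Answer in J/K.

ΔS_surr = -55.9 J/K

For an isothermal ideal gas ΔS_gas = nR ln(P₁/P₂) = 3.3 × 8.314 × ln(246/32.1) = 55.9 J/K.
The process is reversible, so ΔS_surr = −ΔS_gas = -55.9 J/K and ΔS_universe = 0.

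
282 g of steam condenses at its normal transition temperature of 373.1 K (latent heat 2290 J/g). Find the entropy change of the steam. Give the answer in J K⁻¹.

Heat released by the substance: Q = −mL = −282 × 2290 = −645780 J.
At constant T, ΔS = Q_rev/T = −645780 / 373.1 = -1730 J/K.

ΔS = -1730 J/K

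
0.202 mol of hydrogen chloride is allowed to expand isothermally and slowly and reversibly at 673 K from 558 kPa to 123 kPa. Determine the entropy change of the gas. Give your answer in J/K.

For an isothermal ideal gas ΔS_gas = nR ln(P₁/P₂) = 0.202 × 8.314 × ln(558/123) = 2.54 J/K.

ΔS_gas = 2.54 J/K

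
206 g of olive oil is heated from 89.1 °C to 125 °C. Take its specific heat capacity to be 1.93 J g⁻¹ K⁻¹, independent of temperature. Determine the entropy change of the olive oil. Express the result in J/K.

In kelvin: T₁ = 362.25 K, T₂ = 398.15 K. ΔS = ∫dQ_rev/T = m c ln(T₂/T₁) = 206 × 1.93 × ln(398.15/362.25) = 37.6 J/K.

ΔS = 37.6 J/K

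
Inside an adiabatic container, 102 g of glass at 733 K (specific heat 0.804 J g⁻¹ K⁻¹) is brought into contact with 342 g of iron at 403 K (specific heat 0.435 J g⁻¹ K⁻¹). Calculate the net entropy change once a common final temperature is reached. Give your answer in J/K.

Energy balance: T_f = (m₁c₁T₁ + m₂c₂T₂)/(m₁c₁ + m₂c₂) = 520.27 K.
ΔS₁ = m₁c₁ ln(T_f/T₁) = 82.008 × ln(520.27/733) = -28.113 J/K.
ΔS₂ = m₂c₂ ln(T_f/T₂) = 148.77 × ln(520.27/403) = 37.997 J/K.
ΔS_total = -28.113 + 37.997 = 9.88 J/K.

ΔS_total = 9.88 J/K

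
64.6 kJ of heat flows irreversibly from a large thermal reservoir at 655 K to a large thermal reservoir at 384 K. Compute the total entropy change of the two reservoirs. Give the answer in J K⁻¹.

ΔS_hot = −Q/T_H = −64600/655 = -98.63 J/K and ΔS_cold = +Q/T_C = 64600/384 = 168.2 J/K.
ΔS_total = -98.63 + 168.2 = 69.6 J/K, positive as the second law requires.

ΔS_total = 69.6 J/K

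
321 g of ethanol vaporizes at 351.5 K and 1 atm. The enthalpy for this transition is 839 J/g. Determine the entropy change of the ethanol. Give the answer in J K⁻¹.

Heat absorbed by the substance: Q = mL = 321 × 839 = 269319 J.
At constant T, ΔS = Q_rev/T = 269319 / 351.5 = 766 J/K.

ΔS = 766 J/K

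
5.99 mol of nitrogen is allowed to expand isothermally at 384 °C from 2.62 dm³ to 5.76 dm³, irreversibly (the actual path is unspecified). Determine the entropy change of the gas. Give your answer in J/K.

ΔS_gas = 39.2 J/K

Entropy is a state function, so ΔS_gas depends only on the end states.
For an isothermal ideal gas ΔS_gas = nR ln(V₂/V₁) = 5.99 × 8.314 × ln(5.76/2.62) = 39.2 J/K.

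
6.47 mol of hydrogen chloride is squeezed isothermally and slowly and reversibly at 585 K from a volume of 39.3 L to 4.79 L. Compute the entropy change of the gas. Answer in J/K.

For an isothermal ideal gas ΔS_gas = nR ln(V₂/V₁) = 6.47 × 8.314 × ln(4.79/39.3) = -113 J/K.

ΔS_gas = -113 J/K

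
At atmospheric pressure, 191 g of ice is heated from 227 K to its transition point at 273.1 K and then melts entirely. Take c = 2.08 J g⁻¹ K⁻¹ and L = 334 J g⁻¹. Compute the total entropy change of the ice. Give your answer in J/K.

Warming step: ΔS₁ = m c ln(T_tr/T_i) = 191 × 2.08 × ln(273.1/227) = 73.45 J/K.
Phase change: ΔS₂ = +mL/T_tr = 191 × 334 / 273.1 = 233.6 J/K.
ΔS_total = (73.45) + (233.6) = 307 J/K.

ΔS = 307 J/K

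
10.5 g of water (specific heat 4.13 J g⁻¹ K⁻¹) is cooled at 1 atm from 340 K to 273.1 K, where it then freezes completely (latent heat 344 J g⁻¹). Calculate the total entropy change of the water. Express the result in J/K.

ΔS = -22.7 J/K

Cooling step: ΔS₁ = m c ln(T_tr/T_i) = 10.5 × 4.13 × ln(273.1/340) = -9.502 J/K.
Phase change: ΔS₂ = −mL/T_tr = −10.5 × 344 / 273.1 = -13.23 J/K.
ΔS_total = (-9.502) + (-13.23) = -22.7 J/K.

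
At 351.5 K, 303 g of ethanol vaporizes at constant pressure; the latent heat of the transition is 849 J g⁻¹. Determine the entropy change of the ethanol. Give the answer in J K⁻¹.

ΔS = 732 J/K

Heat absorbed by the substance: Q = mL = 303 × 849 = 257247 J.
At constant T, ΔS = Q_rev/T = 257247 / 351.5 = 732 J/K.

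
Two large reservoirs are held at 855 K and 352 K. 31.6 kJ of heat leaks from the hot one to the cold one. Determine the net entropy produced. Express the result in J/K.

ΔS_total = 52.8 J/K

ΔS_hot = −Q/T_H = −31600/855 = -36.96 J/K and ΔS_cold = +Q/T_C = 31600/352 = 89.77 J/K.
ΔS_total = -36.96 + 89.77 = 52.8 J/K, positive as the second law requires.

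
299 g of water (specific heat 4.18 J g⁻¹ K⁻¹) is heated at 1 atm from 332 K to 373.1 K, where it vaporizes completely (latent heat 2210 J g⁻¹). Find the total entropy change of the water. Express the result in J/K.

Warming step: ΔS₁ = m c ln(T_tr/T_i) = 299 × 4.18 × ln(373.1/332) = 145.9 J/K.
Phase change: ΔS₂ = +mL/T_tr = 299 × 2210 / 373.1 = 1771 J/K.
ΔS_total = (145.9) + (1771) = 1920 J/K.

ΔS = 1920 J/K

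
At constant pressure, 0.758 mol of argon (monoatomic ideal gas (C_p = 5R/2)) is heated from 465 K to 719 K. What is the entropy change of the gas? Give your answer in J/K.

ΔS = 6.87 J/K

At constant pressure, ΔS = nC_p ln(T₂/T₁) with C_p = 5R/2 = 20.79 J mol⁻¹ K⁻¹.
ΔS = 0.758 × 20.79 × ln(719/465) = 6.87 J/K.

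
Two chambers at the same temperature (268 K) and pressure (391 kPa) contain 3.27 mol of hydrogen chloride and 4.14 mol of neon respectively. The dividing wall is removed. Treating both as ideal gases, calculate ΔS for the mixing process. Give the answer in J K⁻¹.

ΔS_mix = 42.3 J/K

Mole fractions: x_A = 3.27/7.41 = 0.441, x_B = 0.559.
ΔS_mix = −R(n_A ln x_A + n_B ln x_B) = −8.314 × (3.27 ln 0.441 + 4.14 ln 0.559) = 42.3 J/K.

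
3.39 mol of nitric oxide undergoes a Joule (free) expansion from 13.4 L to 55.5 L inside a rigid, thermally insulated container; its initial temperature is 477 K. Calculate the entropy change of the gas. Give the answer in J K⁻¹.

ΔS_gas = 40.1 J/K

No heat is exchanged and no work is done, so the ideal-gas temperature stays constant.
Entropy is a state function; using a reversible isothermal path, ΔS_gas = nR ln(V₂/V₁) = 3.39 × 8.314 × ln(55.5/13.4) = 40.1 J/K.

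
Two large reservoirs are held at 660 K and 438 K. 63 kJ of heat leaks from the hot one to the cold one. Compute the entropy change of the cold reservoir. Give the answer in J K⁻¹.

The cold reservoir gains heat Q, so ΔS_cold = +Q/T_C = 63000/438 = 144 J/K.

ΔS_cold = 144 J/K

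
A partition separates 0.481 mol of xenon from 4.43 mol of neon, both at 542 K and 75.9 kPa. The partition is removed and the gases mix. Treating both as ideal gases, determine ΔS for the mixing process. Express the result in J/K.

ΔS_mix = 13.1 J/K

Mole fractions: x_A = 0.481/4.91 = 0.0979, x_B = 0.902.
ΔS_mix = −R(n_A ln x_A + n_B ln x_B) = −8.314 × (0.481 ln 0.0979 + 4.43 ln 0.902) = 13.1 J/K.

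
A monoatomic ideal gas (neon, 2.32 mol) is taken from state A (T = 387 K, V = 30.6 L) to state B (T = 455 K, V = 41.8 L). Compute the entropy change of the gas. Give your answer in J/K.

Entropy is a state function: ΔS = nC_V ln(T₂/T₁) + nR ln(V₂/V₁), with C_V = 3R/2 = 12.47 J mol⁻¹ K⁻¹ for a monoatomic ideal gas.
ΔS = 2.32 × [12.47 × ln(455/387) + 8.314 × ln(41.8/30.6)] = 10.7 J/K.

ΔS = 10.7 J/K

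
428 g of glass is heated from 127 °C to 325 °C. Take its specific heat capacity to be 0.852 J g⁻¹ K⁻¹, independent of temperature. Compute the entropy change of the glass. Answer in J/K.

ΔS = 147 J/K

In kelvin: T₁ = 400.15 K, T₂ = 598.15 K. ΔS = ∫dQ_rev/T = m c ln(T₂/T₁) = 428 × 0.852 × ln(598.15/400.15) = 147 J/K.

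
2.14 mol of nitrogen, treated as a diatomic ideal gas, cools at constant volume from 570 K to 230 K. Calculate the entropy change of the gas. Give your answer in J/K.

ΔS = -40.4 J/K

At constant volume, ΔS = nC_V ln(T₂/T₁) with C_V = 5R/2 = 20.79 J mol⁻¹ K⁻¹.
ΔS = 2.14 × 20.79 × ln(230/570) = -40.4 J/K.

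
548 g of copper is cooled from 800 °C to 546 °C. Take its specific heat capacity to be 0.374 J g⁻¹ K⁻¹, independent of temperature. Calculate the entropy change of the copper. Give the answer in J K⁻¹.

ΔS = -55.4 J/K

In kelvin: T₁ = 1073.15 K, T₂ = 819.15 K. ΔS = ∫dQ_rev/T = m c ln(T₂/T₁) = 548 × 0.374 × ln(819.15/1073.15) = -55.4 J/K.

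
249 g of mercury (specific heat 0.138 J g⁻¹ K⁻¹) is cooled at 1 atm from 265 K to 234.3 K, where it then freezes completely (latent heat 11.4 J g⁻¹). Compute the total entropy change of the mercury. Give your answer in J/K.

ΔS = -16.3 J/K

Cooling step: ΔS₁ = m c ln(T_tr/T_i) = 249 × 0.138 × ln(234.3/265) = -4.2309 J/K.
Phase change: ΔS₂ = −mL/T_tr = −249 × 11.4 / 234.3 = -12.115 J/K.
ΔS_total = (-4.2309) + (-12.115) = -16.3 J/K.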